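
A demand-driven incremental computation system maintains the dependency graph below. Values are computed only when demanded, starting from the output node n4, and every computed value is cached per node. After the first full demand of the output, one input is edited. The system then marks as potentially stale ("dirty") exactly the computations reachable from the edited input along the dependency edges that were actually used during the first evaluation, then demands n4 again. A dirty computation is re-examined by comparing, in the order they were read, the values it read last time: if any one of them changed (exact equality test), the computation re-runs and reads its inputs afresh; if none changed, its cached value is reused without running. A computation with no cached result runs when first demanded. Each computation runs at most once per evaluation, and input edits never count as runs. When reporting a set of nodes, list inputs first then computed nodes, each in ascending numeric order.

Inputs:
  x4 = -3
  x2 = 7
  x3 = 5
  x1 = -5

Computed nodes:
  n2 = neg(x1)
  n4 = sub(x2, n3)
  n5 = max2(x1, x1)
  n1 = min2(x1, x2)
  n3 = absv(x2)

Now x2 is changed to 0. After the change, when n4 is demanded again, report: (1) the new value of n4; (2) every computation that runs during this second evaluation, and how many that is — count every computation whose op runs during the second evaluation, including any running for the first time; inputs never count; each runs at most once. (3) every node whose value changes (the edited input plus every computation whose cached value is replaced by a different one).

First evaluation (everything demanded from the output):
  n3 = absv(7) = 7
  n4 = sub(7, 7) = 0

Propagation after the edit:
  n3: runs — x2 7->0; result 0.
  n4: runs — x2 7->0; n3 7->0; result 0 (same value as before).

New value of n4: 0.
Computations that run: n3, n4 — 2 in total.
Values that change: x2, n3.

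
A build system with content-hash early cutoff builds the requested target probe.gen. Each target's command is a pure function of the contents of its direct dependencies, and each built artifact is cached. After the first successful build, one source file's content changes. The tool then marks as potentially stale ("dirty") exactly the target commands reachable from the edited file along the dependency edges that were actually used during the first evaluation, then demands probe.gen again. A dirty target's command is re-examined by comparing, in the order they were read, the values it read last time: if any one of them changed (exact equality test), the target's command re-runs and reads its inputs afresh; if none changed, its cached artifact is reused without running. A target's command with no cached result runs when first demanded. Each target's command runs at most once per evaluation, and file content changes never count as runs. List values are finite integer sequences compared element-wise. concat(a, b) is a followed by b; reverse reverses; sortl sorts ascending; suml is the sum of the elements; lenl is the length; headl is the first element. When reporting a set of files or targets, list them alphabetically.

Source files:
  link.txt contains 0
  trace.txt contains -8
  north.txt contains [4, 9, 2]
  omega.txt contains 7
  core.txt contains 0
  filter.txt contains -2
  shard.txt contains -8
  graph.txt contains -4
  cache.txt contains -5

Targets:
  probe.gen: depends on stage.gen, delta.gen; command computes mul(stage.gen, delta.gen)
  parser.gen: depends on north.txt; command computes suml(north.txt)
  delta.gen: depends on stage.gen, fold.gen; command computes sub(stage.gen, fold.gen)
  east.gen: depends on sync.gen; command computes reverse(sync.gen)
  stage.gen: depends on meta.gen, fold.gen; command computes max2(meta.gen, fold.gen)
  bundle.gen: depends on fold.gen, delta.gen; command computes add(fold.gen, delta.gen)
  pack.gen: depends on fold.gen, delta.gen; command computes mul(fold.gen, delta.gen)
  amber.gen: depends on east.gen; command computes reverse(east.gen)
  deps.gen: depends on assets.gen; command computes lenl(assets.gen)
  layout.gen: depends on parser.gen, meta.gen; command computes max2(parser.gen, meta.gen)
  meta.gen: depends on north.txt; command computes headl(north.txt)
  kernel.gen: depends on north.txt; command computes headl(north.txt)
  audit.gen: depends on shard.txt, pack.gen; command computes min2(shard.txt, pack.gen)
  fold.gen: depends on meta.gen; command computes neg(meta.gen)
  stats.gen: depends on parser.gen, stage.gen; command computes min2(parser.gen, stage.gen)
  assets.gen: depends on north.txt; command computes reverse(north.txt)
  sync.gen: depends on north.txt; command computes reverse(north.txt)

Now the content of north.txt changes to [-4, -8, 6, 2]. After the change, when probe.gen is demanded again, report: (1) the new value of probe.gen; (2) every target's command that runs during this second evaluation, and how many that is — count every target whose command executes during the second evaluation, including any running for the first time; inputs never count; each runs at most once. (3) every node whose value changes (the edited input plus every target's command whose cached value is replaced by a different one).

First evaluation (everything demanded from the output):
  meta.gen = headl([4, 9, 2]) = 4
  fold.gen = neg(4) = -4
  stage.gen = max2(4, -4) = 4
  delta.gen = sub(4, -4) = 8
  probe.gen = mul(4, 8) = 32

Propagation after the edit:
  meta.gen: runs — north.txt [4, 9, 2]->[-4, -8, 6, 2]; result -4.
  fold.gen: runs — meta.gen 4->-4; result 4.
  stage.gen: runs — meta.gen 4->-4; fold.gen -4->4; result 4 (same value as before).
  delta.gen: runs — fold.gen -4->4; result 0.
  probe.gen: runs — delta.gen 8->0; result 0.

New value of probe.gen: 0.
Target commands that run: delta.gen, fold.gen, meta.gen, probe.gen, stage.gen — 5 in total.
Values that change: delta.gen, fold.gen, meta.gen, north.txt, probe.gen.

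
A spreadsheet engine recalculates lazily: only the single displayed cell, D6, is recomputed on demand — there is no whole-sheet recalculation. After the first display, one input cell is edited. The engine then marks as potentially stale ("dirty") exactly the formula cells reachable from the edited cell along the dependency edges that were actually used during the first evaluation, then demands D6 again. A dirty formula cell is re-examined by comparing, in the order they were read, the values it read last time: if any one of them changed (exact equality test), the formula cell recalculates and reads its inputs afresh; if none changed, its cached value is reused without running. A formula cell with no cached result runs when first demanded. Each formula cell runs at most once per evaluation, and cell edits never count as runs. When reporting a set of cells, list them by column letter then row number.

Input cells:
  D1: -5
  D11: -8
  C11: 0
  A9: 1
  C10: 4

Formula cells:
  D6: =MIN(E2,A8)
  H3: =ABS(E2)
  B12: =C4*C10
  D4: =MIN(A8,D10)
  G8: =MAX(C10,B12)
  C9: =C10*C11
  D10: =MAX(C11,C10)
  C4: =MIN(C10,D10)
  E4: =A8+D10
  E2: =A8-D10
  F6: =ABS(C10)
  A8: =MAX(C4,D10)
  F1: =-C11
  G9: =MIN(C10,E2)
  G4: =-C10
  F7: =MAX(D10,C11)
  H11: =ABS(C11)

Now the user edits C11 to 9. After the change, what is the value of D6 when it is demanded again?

New value of D6: 0.

First evaluation (everything demanded from the output):
  D10 = MAX(0, 4) = 4
  C4 = MIN(4, 4) = 4
  A8 = MAX(4, 4) = 4
  E2 = 4 - 4 = 0
  D6 = MIN(0, 4) = 0

Propagation after the edit:
  D10: runs — C11 0->9; result 9.
  C4: runs — D10 4->9; result 4 (same value as before).
  A8: runs — D10 4->9; result 9.
  E2: runs — A8 4->9; D10 4->9; result 0 (same value as before).
  D6: runs — A8 4->9; result 0 (same value as before).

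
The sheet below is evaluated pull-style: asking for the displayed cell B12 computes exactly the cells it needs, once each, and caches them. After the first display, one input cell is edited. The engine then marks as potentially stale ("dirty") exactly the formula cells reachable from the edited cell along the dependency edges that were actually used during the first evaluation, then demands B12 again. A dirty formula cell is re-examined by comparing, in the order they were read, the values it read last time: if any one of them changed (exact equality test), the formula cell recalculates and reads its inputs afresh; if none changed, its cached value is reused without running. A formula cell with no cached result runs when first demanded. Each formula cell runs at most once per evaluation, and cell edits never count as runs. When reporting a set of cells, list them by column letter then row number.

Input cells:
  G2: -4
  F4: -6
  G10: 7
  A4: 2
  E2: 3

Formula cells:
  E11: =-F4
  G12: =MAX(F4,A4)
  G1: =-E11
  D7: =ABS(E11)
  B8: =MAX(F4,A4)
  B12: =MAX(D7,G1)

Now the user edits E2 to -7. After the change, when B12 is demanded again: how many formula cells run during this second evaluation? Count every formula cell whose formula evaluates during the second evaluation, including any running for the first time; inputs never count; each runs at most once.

First demand of the output computes:
  E11 = -(-6) = 6
  D7 = ABS(6) = 6
  G1 = -(6) = -6
  B12 = MAX(6, -6) = 6

After the edit, cleaning proceeds:
  no node depends on E2 at all; the second demand re-runs nothing.

Note the shortcut — nothing in the graph depends on E2 at all, so no recomputation happens.

0 formula cells run: none.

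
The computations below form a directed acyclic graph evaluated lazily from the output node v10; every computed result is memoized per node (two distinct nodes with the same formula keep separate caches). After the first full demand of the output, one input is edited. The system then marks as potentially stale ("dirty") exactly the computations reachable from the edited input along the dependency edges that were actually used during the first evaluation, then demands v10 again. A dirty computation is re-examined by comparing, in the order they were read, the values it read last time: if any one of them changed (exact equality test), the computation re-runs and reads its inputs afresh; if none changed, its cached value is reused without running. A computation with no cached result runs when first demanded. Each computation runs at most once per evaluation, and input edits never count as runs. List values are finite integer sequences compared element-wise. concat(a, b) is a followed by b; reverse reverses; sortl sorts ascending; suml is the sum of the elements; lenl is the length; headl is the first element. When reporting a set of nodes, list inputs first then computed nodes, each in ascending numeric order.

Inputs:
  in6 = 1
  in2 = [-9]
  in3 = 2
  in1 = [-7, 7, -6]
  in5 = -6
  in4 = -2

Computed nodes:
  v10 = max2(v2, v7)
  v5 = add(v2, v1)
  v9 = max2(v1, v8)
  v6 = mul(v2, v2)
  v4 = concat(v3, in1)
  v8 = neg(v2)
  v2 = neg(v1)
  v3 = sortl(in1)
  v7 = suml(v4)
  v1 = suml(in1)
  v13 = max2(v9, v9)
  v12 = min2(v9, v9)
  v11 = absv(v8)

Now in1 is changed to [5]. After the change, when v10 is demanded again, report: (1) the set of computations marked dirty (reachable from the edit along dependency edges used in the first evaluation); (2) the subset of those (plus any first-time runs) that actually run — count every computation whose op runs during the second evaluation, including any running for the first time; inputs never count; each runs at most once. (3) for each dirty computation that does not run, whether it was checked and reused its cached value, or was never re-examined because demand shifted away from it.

The edit dirties: v1, v2, v3, v4, v7, v10.
6 computations run: v1, v2, v3, v4, v7, v10.
No dirty computation escaped a run.

First demand of the output computes:
  v1 = suml([-7, 7, -6]) = -6
  v2 = neg(-6) = 6
  v3 = sortl([-7, 7, -6]) = [-7, -6, 7]
  v4 = concat([-7, -6, 7], [-7, 7, -6]) = [-7, -6, 7, -7, 7, -6]
  v7 = suml([-7, -6, 7, -7, 7, -6]) = -12
  v10 = max2(6, -12) = 6

After the edit, cleaning proceeds:
  v1: a read changed (in1 [-7, 7, -6]->[5]) — executes, giving 5.
  v2: a read changed (v1 -6->5) — executes, giving -5.
  v3: a read changed (in1 [-7, 7, -6]->[5]) — executes, giving [5].
  v4: a read changed (v3 [-7, -6, 7]->[5]; in1 [-7, 7, -6]->[5]) — executes, giving [5, 5].
  v7: a read changed (v4 [-7, -6, 7, -7, 7, -6]->[5, 5]) — executes, giving 10.
  v10: a read changed (v2 6->-5; v7 -12->10) — executes, giving 10.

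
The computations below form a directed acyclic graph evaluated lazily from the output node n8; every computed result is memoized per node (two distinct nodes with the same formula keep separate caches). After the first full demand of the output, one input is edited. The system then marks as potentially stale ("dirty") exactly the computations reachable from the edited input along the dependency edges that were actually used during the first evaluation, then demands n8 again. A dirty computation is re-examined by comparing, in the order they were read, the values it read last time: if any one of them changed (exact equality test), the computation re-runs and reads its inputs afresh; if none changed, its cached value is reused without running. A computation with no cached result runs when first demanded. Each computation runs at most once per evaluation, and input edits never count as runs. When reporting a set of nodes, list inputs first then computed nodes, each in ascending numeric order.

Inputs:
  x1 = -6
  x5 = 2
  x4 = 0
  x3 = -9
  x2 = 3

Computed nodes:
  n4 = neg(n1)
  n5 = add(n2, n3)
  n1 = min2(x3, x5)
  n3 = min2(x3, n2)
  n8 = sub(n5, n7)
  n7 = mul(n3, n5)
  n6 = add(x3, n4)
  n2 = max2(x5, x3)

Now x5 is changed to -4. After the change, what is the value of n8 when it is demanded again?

Demanding n8 again yields -130.

First demand of the output computes:
  n2 = max2(2, -9) = 2
  n3 = min2(-9, 2) = -9
  n5 = add(2, -9) = -7
  n7 = mul(-9, -7) = 63
  n8 = sub(-7, 63) = -70

After the edit, cleaning proceeds:
  n2: a read changed (x5 2->-4) — executes, giving -4.
  n3: a read changed (n2 2->-4) — executes, giving -9 — identical to its old value.
  n5: a read changed (n2 2->-4) — executes, giving -13.
  n7: a read changed (n5 -7->-13) — executes, giving 117.
  n8: a read changed (n5 -7->-13; n7 63->117) — executes, giving -130.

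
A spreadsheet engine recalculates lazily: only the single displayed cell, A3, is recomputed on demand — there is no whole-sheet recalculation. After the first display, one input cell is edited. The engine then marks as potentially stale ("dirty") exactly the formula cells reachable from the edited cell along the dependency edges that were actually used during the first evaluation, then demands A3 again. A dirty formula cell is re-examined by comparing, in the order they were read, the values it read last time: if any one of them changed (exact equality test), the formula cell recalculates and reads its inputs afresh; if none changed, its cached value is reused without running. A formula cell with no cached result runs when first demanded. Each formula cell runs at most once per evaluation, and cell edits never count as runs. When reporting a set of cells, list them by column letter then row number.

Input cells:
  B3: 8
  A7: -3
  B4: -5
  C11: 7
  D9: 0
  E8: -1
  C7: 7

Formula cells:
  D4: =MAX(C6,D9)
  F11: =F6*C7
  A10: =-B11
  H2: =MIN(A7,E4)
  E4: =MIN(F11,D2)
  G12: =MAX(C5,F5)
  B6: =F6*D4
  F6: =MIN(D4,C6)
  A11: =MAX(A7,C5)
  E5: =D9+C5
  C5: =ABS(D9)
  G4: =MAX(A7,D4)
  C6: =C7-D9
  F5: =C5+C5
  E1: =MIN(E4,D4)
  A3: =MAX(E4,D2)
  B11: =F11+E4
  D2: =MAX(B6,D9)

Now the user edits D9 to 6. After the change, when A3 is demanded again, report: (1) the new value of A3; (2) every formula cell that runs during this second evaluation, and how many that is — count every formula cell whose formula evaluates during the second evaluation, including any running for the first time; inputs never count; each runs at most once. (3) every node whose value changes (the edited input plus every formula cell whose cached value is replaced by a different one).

New value of A3: 6.
Formula cells that run: A3, B6, C6, D2, D4, E4, F6, F11 — 8 in total.
Values that change: A3, B6, C6, D2, D4, D9, E4, F6, F11.

First evaluation (everything demanded from the output):
  C6 = 7 - 0 = 7
  D4 = MAX(7, 0) = 7
  F6 = MIN(7, 7) = 7
  B6 = 7 * 7 = 49
  D2 = MAX(49, 0) = 49
  F11 = 7 * 7 = 49
  E4 = MIN(49, 49) = 49
  A3 = MAX(49, 49) = 49

Propagation after the edit:
  C6: runs — D9 0->6; result 1.
  D4: runs — C6 7->1; D9 0->6; result 6.
  F6: runs — D4 7->6; C6 7->1; result 1.
  B6: runs — F6 7->1; D4 7->6; result 6.
  D2: runs — B6 49->6; D9 0->6; result 6.
  F11: runs — F6 7->1; result 7.
  E4: runs — F11 49->7; D2 49->6; result 6.
  A3: runs — E4 49->6; D2 49->6; result 6.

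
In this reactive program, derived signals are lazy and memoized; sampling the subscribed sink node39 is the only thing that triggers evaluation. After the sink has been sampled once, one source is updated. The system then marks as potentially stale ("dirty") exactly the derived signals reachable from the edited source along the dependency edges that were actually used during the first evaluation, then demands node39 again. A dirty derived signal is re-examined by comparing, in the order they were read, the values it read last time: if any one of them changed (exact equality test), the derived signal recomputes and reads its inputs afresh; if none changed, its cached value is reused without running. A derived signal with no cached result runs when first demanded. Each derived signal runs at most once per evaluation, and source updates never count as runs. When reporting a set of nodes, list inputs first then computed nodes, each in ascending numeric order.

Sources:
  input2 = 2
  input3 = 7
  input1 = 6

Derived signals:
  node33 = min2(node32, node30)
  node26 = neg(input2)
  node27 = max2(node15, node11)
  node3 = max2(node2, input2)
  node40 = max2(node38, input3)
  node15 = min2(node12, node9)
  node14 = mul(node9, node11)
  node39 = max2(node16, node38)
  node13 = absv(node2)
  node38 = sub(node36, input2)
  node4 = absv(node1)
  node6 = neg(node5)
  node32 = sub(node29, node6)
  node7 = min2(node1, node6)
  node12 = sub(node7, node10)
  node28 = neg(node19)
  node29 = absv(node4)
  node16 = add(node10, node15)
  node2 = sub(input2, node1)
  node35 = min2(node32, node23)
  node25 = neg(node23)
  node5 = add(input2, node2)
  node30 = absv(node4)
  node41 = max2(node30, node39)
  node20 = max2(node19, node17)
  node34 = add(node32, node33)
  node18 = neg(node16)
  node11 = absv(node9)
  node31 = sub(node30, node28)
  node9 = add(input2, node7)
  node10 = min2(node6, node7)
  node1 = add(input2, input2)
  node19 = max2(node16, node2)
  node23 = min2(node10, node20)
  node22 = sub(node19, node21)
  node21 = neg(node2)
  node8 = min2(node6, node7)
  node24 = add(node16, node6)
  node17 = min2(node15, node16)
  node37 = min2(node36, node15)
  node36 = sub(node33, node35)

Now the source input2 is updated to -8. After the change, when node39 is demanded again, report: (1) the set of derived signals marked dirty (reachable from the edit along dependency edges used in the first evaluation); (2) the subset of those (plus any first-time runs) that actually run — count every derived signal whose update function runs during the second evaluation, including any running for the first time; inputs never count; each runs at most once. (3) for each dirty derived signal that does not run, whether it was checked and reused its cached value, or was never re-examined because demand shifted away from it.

First demand of the output computes:
  node1 = add(2, 2) = 4
  node2 = sub(2, 4) = -2
  node4 = absv(4) = 4
  node5 = add(2, -2) = 0
  node6 = neg(0) = 0
  node7 = min2(4, 0) = 0
  node9 = add(2, 0) = 2
  node10 = min2(0, 0) = 0
  node12 = sub(0, 0) = 0
  node15 = min2(0, 2) = 0
  node16 = add(0, 0) = 0
  node17 = min2(0, 0) = 0
  node19 = max2(0, -2) = 0
  node20 = max2(0, 0) = 0
  node23 = min2(0, 0) = 0
  node29 = absv(4) = 4
  node30 = absv(4) = 4
  node32 = sub(4, 0) = 4
  node33 = min2(4, 4) = 4
  node35 = min2(4, 0) = 0
  node36 = sub(4, 0) = 4
  node38 = sub(4, 2) = 2
  node39 = max2(0, 2) = 2

After the edit, cleaning proceeds:
  node1: a read changed (input2 2->-8; input2 2->-8) — executes, giving -16.
  node2: a read changed (input2 2->-8; node1 4->-16) — executes, giving 8.
  node4: a read changed (node1 4->-16) — executes, giving 16.
  node5: a read changed (input2 2->-8; node2 -2->8) — executes, giving 0 — identical to its old value.
  node6: dirty, but its reads are unchanged (node5 unchanged); cached 0 stands.
  node7: a read changed (node1 4->-16) — executes, giving -16.
  node9: a read changed (input2 2->-8; node7 0->-16) — executes, giving -24.
  node10: a read changed (node7 0->-16) — executes, giving -16.
  node12: a read changed (node7 0->-16; node10 0->-16) — executes, giving 0 — identical to its old value.
  node15: a read changed (node9 2->-24) — executes, giving -24.
  node16: a read changed (node10 0->-16; node15 0->-24) — executes, giving -40.
  node17: a read changed (node15 0->-24; node16 0->-40) — executes, giving -40.
  node19: a read changed (node16 0->-40; node2 -2->8) — executes, giving 8.
  node20: a read changed (node19 0->8; node17 0->-40) — executes, giving 8.
  node23: a read changed (node10 0->-16; node20 0->8) — executes, giving -16.
  node29: a read changed (node4 4->16) — executes, giving 16.
  node30: a read changed (node4 4->16) — executes, giving 16.
  node32: a read changed (node29 4->16) — executes, giving 16.
  node33: a read changed (node32 4->16; node30 4->16) — executes, giving 16.
  node35: a read changed (node32 4->16; node23 0->-16) — executes, giving -16.
  node36: a read changed (node33 4->16; node35 0->-16) — executes, giving 32.
  node38: a read changed (node36 4->32; input2 2->-8) — executes, giving 40.
  node39: a read changed (node16 0->-40; node38 2->40) — executes, giving 40.

Note where the cutoff bites: node6 is checked, finds nothing changed, and keeps its cache.

The edit dirties: node1, node2, node4, node5, node6, node7, node9, node10, node12, node15, node16, node17, node19, node20, node23, node29, node30, node32, node33, node35, node36, node38, node39.
22 derived signals run: node1, node2, node4, node5, node7, node9, node10, node12, node15, node16, node17, node19, node20, node23, node29, node30, node32, node33, node35, node36, node38, node39.
Cache hits after checking: node6.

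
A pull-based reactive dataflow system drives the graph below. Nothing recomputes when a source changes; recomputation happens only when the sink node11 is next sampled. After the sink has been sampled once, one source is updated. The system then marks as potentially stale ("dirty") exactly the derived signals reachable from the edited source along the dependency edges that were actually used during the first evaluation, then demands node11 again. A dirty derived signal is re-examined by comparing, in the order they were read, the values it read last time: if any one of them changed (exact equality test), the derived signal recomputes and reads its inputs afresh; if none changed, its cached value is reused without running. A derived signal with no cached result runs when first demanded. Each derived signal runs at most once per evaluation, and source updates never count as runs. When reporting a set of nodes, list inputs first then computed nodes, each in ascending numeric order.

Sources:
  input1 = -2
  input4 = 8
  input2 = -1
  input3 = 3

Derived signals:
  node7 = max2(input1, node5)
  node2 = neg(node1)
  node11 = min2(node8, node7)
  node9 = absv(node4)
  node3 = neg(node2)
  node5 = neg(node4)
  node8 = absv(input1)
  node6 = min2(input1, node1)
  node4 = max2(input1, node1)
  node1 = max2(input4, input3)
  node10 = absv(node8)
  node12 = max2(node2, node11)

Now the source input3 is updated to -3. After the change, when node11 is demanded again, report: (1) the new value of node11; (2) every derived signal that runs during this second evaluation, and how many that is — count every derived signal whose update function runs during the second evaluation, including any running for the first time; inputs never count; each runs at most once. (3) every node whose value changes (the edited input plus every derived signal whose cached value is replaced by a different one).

First evaluation (everything demanded from the output):
  node1 = max2(8, 3) = 8
  node4 = max2(-2, 8) = 8
  node5 = neg(8) = -8
  node7 = max2(-2, -8) = -2
  node8 = absv(-2) = 2
  node11 = min2(2, -2) = -2

Propagation after the edit:
  node1: runs — input3 3->-3; result 8 (same value as before).
  node4: checked — values it read are unchanged (input1 unchanged, node1 unchanged); reused cached 8 without running.
  node5: checked — values it read are unchanged (node4 unchanged); reused cached -8 without running.
  node7: checked — values it read are unchanged (input1 unchanged, node5 unchanged); reused cached -2 without running.
  node11: checked — values it read are unchanged (node8 unchanged, node7 unchanged); reused cached -2 without running.

Key observation: the change is absorbed at node1 — it re-runs but produces the same value, and the output's value is unchanged.

New value of node11: -2.
Derived signals that run: node1 — 1 in total.
Values that change: input3.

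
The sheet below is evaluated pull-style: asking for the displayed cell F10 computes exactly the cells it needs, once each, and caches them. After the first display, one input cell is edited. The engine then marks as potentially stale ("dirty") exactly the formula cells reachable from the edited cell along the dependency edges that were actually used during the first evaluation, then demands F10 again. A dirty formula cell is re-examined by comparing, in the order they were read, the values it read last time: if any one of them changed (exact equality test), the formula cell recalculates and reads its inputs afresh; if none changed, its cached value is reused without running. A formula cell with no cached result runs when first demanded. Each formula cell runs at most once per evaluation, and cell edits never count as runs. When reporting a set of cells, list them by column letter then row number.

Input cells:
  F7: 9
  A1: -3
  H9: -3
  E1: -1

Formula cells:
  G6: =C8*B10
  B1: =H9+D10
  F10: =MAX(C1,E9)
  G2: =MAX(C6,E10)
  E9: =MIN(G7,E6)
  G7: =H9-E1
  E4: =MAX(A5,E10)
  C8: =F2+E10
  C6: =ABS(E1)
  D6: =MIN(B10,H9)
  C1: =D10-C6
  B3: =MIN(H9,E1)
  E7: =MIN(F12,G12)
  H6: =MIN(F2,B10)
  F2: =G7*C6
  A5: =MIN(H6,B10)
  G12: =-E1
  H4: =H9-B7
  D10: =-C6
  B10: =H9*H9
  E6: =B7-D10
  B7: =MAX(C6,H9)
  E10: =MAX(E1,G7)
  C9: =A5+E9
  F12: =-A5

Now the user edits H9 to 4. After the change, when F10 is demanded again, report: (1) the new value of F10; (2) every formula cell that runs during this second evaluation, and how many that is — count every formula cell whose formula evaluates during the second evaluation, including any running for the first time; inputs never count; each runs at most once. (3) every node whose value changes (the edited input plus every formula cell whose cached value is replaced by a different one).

First demand of the output computes:
  C6 = ABS(-1) = 1
  B7 = MAX(1, -3) = 1
  D10 = -(1) = -1
  C1 = -1 - 1 = -2
  E6 = 1 - -1 = 2
  G7 = -3 - -1 = -2
  E9 = MIN(-2, 2) = -2
  F10 = MAX(-2, -2) = -2

After the edit, cleaning proceeds:
  B7: a read changed (H9 -3->4) — executes, giving 4.
  E6: a read changed (B7 1->4) — executes, giving 5.
  G7: a read changed (H9 -3->4) — executes, giving 5.
  E9: a read changed (G7 -2->5; E6 2->5) — executes, giving 5.
  F10: a read changed (E9 -2->5) — executes, giving 5.

Demanding F10 again yields 5.
5 formula cells run: B7, E6, E9, F10, G7.
The nodes whose values change: B7, E6, E9, F10, G7, H9.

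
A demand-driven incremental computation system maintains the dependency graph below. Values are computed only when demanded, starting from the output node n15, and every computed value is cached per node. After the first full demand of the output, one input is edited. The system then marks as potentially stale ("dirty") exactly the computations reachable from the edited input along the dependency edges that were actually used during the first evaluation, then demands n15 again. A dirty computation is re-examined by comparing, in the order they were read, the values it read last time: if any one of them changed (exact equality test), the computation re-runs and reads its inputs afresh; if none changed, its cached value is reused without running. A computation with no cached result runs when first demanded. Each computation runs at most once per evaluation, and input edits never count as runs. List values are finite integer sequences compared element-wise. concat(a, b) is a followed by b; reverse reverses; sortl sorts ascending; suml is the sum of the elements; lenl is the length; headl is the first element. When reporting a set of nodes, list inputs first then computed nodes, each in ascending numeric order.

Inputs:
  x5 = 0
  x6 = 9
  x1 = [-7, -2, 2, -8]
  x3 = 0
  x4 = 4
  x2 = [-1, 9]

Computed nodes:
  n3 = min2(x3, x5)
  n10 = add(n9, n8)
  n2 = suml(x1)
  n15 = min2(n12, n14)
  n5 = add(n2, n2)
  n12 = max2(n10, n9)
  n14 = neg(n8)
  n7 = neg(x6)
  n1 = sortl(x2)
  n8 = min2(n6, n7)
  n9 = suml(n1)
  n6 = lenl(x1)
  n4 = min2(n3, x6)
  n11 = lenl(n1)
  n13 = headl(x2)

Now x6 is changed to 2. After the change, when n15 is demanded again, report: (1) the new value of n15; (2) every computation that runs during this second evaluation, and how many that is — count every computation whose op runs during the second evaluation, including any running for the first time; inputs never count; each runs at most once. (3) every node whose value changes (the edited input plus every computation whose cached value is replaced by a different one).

First evaluation (everything demanded from the output):
  n1 = sortl([-1, 9]) = [-1, 9]
  n6 = lenl([-7, -2, 2, -8]) = 4
  n7 = neg(9) = -9
  n8 = min2(4, -9) = -9
  n9 = suml([-1, 9]) = 8
  n10 = add(8, -9) = -1
  n12 = max2(-1, 8) = 8
  n14 = neg(-9) = 9
  n15 = min2(8, 9) = 8

Propagation after the edit:
  n7: runs — x6 9->2; result -2.
  n8: runs — n7 -9->-2; result -2.
  n10: runs — n8 -9->-2; result 6.
  n12: runs — n10 -1->6; result 8 (same value as before).
  n14: runs — n8 -9->-2; result 2.
  n15: runs — n14 9->2; result 2.

New value of n15: 2.
Computations that run: n7, n8, n10, n12, n14, n15 — 6 in total.
Values that change: x6, n7, n8, n10, n14, n15.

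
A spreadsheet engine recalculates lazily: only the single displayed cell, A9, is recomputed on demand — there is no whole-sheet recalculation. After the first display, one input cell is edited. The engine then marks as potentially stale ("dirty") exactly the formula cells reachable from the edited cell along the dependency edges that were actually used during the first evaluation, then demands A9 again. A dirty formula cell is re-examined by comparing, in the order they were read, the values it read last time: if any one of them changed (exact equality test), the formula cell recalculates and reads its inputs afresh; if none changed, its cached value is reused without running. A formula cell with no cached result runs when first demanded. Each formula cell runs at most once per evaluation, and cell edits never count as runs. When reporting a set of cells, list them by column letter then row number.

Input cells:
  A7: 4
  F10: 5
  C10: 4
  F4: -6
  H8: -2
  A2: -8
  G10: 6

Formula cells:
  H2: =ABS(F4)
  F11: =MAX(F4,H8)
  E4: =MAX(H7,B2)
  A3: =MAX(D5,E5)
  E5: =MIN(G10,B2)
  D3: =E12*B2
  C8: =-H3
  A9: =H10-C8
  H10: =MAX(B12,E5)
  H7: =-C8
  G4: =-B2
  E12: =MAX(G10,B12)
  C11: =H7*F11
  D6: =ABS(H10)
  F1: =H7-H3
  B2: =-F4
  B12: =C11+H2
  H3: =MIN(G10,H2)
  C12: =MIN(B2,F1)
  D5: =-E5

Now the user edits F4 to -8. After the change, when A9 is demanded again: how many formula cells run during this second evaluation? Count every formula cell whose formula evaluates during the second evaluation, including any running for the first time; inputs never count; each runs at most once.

Formula cells that run: B2, B12, E5, F11, H2, H3, H10 — 7 in total.
Key observation: the cutoff stops propagation at C8 — its inputs' values are unchanged, so it reuses its cache.

First evaluation (everything demanded from the output):
  B2 = -(-6) = 6
  E5 = MIN(6, 6) = 6
  F11 = MAX(-6, -2) = -2
  H2 = ABS(-6) = 6
  H3 = MIN(6, 6) = 6
  C8 = -(6) = -6
  H7 = -(-6) = 6
  C11 = 6 * -2 = -12
  B12 = -12 + 6 = -6
  H10 = MAX(-6, 6) = 6
  A9 = 6 - -6 = 12

Propagation after the edit:
  B2: runs — F4 -6->-8; result 8.
  E5: runs — B2 6->8; result 6 (same value as before).
  F11: runs — F4 -6->-8; result -2 (same value as before).
  H2: runs — F4 -6->-8; result 8.
  H3: runs — H2 6->8; result 6 (same value as before).
  C8: checked — values it read are unchanged (H3 unchanged); reused cached -6 without running.
  H7: checked — values it read are unchanged (C8 unchanged); reused cached 6 without running.
  C11: checked — values it read are unchanged (H7 unchanged, F11 unchanged); reused cached -12 without running.
  B12: runs — H2 6->8; result -4.
  H10: runs — B12 -6->-4; result 6 (same value as before).
  A9: checked — values it read are unchanged (H10 unchanged, C8 unchanged); reused cached 12 without running.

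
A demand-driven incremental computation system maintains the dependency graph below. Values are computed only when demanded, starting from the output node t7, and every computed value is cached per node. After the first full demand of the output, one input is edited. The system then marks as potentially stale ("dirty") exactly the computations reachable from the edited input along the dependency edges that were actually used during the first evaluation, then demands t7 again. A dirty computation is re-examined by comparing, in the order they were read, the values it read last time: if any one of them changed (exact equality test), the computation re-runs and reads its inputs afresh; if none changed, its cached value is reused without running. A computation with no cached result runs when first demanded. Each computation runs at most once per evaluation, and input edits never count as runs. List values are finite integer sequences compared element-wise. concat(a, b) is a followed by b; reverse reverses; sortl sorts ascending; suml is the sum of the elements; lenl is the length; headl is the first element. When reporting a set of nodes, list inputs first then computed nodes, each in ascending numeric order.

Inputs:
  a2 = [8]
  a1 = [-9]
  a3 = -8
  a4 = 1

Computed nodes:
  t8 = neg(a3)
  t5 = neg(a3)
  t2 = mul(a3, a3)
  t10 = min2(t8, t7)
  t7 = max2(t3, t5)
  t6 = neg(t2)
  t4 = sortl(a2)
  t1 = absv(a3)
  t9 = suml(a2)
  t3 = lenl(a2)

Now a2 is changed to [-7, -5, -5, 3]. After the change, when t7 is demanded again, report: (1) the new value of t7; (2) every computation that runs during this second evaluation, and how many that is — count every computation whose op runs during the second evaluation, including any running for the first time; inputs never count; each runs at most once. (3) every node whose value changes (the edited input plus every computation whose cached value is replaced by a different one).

New value of t7: 8.
Computations that run: t3, t7 — 2 in total.
Values that change: a2, t3.

First evaluation (everything demanded from the output):
  t3 = lenl([8]) = 1
  t5 = neg(-8) = 8
  t7 = max2(1, 8) = 8

Propagation after the edit:
  t3: runs — a2 [8]->[-7, -5, -5, 3]; result 4.
  t7: runs — t3 1->4; result 8 (same value as before).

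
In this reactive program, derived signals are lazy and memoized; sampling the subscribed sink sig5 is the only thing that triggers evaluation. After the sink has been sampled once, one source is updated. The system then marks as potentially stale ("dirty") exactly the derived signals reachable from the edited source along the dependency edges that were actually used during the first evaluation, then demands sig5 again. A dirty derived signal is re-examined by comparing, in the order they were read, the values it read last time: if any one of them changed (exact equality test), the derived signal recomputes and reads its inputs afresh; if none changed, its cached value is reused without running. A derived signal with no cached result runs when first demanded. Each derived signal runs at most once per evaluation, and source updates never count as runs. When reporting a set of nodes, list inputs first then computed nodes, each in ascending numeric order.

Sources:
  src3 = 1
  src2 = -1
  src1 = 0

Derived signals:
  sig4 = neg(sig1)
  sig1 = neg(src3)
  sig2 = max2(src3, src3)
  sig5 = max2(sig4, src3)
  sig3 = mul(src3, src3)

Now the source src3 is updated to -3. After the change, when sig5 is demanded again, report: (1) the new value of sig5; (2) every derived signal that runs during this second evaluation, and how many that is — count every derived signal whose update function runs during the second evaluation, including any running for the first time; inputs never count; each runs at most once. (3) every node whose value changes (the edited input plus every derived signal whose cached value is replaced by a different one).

First demand of the output computes:
  sig1 = neg(1) = -1
  sig4 = neg(-1) = 1
  sig5 = max2(1, 1) = 1

After the edit, cleaning proceeds:
  sig1: a read changed (src3 1->-3) — executes, giving 3.
  sig4: a read changed (sig1 -1->3) — executes, giving -3.
  sig5: a read changed (sig4 1->-3; src3 1->-3) — executes, giving -3.

Demanding sig5 again yields -3.
3 derived signals run: sig1, sig4, sig5.
The nodes whose values change: src3, sig1, sig4, sig5.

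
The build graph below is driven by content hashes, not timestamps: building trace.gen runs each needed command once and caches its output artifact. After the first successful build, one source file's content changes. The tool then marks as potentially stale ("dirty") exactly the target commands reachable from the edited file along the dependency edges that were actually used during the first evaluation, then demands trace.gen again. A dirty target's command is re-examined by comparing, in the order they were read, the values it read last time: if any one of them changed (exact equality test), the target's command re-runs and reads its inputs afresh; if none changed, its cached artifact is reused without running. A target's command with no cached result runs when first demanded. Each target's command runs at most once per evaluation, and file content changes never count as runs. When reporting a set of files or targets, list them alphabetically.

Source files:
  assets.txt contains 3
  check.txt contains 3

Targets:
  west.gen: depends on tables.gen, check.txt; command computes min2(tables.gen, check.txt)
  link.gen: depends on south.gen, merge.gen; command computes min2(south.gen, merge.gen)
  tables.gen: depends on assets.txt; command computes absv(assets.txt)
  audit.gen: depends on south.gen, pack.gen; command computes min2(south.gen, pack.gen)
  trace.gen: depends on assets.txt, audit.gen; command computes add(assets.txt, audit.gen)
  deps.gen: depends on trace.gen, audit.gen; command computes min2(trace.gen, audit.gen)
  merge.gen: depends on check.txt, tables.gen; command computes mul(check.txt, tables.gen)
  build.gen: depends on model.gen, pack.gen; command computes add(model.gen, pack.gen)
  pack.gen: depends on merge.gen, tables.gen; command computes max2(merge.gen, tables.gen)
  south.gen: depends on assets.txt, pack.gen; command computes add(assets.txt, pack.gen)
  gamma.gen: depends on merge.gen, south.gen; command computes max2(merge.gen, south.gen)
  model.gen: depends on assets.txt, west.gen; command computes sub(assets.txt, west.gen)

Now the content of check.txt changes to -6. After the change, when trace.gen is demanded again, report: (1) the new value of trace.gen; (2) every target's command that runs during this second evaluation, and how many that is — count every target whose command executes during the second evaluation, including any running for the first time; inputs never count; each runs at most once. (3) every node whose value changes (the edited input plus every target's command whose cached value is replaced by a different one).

Initial pass — values computed on the first demand:
  tables.gen = absv(3) = 3
  merge.gen = mul(3, 3) = 9
  pack.gen = max2(9, 3) = 9
  south.gen = add(3, 9) = 12
  audit.gen = min2(12, 9) = 9
  trace.gen = add(3, 9) = 12

Second demand — change propagation:
  merge.gen: re-runs because check.txt 3->-6; new result -18.
  pack.gen: re-runs because merge.gen 9->-18; new result 3.
  south.gen: re-runs because pack.gen 9->3; new result 6.
  audit.gen: re-runs because south.gen 12->6; pack.gen 9->3; new result 3.
  trace.gen: re-runs because audit.gen 9->3; new result 6.

trace.gen now evaluates to 6.
Run set: audit.gen, merge.gen, pack.gen, south.gen, trace.gen (5 run).
Changed values: audit.gen, check.txt, merge.gen, pack.gen, south.gen, trace.gen.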